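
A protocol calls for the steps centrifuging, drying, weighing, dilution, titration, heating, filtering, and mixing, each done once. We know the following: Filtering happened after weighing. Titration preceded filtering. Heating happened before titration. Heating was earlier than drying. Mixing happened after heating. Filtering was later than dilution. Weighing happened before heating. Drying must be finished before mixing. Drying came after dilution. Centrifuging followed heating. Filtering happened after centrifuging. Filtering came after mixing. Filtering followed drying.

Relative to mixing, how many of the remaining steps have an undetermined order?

2

Forced before mixing: dilution, drying, heating, and weighing; forced after mixing: filtering.
That leaves centrifuging and titration with no forced order relative to mixing — 2.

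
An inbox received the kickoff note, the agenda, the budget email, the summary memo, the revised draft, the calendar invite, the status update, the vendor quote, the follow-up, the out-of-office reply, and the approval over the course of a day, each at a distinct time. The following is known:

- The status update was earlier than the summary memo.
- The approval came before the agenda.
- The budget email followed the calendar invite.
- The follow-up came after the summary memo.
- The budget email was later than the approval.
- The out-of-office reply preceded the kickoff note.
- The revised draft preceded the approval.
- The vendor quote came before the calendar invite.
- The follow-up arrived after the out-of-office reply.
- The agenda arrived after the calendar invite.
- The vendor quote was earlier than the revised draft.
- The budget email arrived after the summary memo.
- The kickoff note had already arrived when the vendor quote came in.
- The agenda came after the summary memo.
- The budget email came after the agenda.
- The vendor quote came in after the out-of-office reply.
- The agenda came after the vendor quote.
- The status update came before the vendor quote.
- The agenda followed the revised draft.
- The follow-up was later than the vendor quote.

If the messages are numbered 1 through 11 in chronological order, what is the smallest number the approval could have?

6

The kickoff note, the out-of-office reply, the revised draft, the status update, and the vendor quote must all come before the approval — 5 forced predecessors.
Nothing else is forced ahead of the approval, so its earliest slot is position 5 + 1 = 6.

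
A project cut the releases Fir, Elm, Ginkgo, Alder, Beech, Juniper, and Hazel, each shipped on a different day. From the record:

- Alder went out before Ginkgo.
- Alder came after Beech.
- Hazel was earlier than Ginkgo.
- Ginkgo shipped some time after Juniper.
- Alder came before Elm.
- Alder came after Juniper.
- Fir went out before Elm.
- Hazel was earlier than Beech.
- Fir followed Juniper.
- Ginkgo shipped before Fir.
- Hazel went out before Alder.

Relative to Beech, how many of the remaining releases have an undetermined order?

1

Forced before Beech: Hazel; forced after Beech: Alder, Elm, Fir, and Ginkgo.
That leaves Juniper with no forced order relative to Beech — 1.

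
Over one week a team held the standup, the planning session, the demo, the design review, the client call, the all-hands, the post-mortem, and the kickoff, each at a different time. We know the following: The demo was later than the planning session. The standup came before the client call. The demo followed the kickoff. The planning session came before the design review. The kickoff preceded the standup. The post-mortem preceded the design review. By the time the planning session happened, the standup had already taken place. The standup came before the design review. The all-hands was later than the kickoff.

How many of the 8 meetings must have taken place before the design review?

Directly stated before the design review: the planning session, the post-mortem, and the standup.
The kickoff reaches the design review via the kickoff → the standup → the design review.
That's the kickoff, the planning session, the post-mortem, and the standup — 4 in all.

4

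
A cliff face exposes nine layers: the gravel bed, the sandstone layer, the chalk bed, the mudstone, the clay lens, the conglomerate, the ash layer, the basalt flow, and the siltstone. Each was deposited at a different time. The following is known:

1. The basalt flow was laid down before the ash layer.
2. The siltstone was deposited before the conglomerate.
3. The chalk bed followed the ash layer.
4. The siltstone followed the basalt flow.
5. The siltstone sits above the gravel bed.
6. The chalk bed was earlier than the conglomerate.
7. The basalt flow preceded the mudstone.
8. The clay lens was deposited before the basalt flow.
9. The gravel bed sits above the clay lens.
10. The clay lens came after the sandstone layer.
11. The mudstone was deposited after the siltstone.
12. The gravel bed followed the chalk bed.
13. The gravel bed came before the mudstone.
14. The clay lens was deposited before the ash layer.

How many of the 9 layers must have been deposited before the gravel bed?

Directly stated before the gravel bed: the chalk bed and the clay lens.
The ash layer reaches the gravel bed via the ash layer → the chalk bed → the gravel bed.
The basalt flow reaches the gravel bed via the basalt flow → the ash layer → the chalk bed → the gravel bed.
The sandstone layer reaches the gravel bed via the sandstone layer → the clay lens → the gravel bed.
That's the ash layer, the basalt flow, the chalk bed, the clay lens, and the sandstone layer — 5 in all.

5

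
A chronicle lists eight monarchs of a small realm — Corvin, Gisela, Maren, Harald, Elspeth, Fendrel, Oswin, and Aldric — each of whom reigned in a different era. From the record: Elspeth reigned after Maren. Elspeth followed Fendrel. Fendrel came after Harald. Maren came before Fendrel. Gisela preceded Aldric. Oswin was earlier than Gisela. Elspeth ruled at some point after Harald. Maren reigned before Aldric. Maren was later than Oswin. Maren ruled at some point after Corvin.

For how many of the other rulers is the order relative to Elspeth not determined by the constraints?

2

Forced before Elspeth: Corvin, Fendrel, Harald, Maren, and Oswin.
That leaves Aldric and Gisela with no forced order relative to Elspeth — 2.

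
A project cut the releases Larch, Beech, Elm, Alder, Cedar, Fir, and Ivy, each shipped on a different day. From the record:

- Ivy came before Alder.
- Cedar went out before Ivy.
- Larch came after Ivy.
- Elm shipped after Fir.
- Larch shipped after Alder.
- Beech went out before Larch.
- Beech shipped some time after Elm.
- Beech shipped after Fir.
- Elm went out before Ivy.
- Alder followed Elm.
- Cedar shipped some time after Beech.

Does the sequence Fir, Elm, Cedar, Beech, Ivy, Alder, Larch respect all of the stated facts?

no

The constraints require Beech before Cedar, but in the proposed sequence Cedar appears ahead of Beech. That one violation is enough.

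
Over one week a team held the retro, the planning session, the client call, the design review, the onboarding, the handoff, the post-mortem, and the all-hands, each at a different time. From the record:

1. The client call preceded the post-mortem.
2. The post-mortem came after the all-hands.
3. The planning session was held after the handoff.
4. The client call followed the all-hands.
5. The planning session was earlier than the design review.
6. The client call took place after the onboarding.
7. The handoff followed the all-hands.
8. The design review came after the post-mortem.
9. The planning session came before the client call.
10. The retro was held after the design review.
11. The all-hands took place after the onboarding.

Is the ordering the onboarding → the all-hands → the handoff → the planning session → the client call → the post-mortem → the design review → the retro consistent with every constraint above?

yes

Check each stated constraint against the proposed order — e.g. the onboarding is ahead of the client call; the all-hands is ahead of the post-mortem. Every pair is in the required order; nothing is violated.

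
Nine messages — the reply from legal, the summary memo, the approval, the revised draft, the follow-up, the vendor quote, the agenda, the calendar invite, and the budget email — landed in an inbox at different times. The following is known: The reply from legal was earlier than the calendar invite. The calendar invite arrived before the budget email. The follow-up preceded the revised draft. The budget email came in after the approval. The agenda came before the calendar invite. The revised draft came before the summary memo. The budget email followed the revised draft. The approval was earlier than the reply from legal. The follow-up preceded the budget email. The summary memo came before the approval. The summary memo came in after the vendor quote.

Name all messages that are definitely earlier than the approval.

Directly stated before the approval: the summary memo.
The follow-up reaches the approval via the follow-up → the revised draft → the summary memo → the approval.
The revised draft reaches the approval via the revised draft → the summary memo → the approval.
The vendor quote reaches the approval via the vendor quote → the summary memo → the approval.

the follow-up, the revised draft, the summary memo, the vendor quote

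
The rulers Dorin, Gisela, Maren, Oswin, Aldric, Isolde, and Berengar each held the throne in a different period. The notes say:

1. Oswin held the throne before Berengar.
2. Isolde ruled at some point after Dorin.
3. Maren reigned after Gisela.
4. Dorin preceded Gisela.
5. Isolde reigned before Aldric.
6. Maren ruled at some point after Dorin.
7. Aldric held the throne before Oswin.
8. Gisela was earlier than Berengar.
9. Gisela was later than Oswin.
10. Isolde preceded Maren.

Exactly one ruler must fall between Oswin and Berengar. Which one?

Gisela

Tracing the constraints gives Oswin → Gisela → Berengar, so Gisela sits after Oswin and before Berengar.
No other ruler is forced both after Oswin and before Berengar.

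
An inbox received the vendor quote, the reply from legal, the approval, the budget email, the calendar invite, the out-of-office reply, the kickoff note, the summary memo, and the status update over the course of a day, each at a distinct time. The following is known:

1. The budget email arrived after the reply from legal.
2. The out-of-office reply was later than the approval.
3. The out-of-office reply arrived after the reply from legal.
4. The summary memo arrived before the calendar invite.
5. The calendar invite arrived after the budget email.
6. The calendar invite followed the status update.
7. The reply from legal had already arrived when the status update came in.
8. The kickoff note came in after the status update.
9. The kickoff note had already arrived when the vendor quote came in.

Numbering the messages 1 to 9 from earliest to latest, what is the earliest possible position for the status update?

The reply from legal must come before the status update — 1 forced predecessor.
Nothing else is forced ahead of the status update, so its earliest slot is position 1 + 1 = 2.

2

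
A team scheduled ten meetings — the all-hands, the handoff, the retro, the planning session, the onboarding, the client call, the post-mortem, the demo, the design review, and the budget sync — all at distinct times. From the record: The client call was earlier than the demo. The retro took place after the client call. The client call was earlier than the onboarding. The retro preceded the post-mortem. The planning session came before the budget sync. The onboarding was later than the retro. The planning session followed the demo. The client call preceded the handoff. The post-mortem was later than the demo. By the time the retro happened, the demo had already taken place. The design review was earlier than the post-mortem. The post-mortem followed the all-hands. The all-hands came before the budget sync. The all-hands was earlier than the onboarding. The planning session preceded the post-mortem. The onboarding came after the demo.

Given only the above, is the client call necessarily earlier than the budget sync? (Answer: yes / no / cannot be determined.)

yes

Chain the constraints: the client call → the demo → the planning session → the budget sync. Each link is directly stated, so the client call comes before the budget sync.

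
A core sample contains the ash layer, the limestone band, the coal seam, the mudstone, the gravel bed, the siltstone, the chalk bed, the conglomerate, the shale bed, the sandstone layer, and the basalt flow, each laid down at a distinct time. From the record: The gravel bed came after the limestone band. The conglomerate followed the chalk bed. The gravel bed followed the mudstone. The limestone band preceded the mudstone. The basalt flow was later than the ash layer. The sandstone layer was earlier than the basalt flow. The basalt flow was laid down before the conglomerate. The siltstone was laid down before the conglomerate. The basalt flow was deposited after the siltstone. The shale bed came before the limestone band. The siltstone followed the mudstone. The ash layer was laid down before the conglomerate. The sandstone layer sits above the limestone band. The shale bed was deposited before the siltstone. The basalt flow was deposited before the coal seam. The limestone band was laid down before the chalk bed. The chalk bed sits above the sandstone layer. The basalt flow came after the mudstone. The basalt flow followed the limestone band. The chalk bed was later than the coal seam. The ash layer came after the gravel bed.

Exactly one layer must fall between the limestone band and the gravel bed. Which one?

the mudstone

Tracing the constraints gives the limestone band → the mudstone → the gravel bed, so the mudstone sits after the limestone band and before the gravel bed.
No other layer is forced both after the limestone band and before the gravel bed.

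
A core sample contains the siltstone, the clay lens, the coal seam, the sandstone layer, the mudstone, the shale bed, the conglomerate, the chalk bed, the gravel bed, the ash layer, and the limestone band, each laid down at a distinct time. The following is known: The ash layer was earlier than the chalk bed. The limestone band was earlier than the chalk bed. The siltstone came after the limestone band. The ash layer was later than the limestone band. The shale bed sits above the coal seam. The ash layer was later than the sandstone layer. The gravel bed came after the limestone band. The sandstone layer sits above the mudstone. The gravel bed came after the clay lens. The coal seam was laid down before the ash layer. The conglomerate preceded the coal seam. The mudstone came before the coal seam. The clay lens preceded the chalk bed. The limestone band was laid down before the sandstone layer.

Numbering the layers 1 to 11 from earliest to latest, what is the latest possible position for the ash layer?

The ash layer must come before the chalk bed — 1 layer forced after it.
Everything else can be placed before the ash layer in some valid order, so the ash layer can sit as late as position 11 − 1 = 10.

10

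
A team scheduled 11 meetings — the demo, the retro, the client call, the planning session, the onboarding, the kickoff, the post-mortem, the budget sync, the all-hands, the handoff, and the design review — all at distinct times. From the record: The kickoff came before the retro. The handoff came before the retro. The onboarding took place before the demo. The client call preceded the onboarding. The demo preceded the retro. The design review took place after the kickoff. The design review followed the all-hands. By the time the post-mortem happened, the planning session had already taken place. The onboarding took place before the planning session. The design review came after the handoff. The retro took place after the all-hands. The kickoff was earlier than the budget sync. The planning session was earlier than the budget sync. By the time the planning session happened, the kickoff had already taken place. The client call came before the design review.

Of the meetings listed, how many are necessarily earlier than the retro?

Directly stated before the retro: the all-hands, the demo, the handoff, and the kickoff.
The client call reaches the retro via the client call → the onboarding → the demo → the retro.
The onboarding reaches the retro via the onboarding → the demo → the retro.
No chain forces the post-mortem (or any of the others) ahead of the retro.
That's the all-hands, the client call, the demo, the handoff, the kickoff, and the onboarding — 6 in all.

6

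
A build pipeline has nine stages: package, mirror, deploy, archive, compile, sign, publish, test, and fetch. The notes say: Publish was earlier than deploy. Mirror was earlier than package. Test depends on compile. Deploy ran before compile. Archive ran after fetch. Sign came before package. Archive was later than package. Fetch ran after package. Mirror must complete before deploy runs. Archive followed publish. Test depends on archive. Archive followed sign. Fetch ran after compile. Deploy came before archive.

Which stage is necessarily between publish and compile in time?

deploy

Tracing the constraints gives publish → deploy → compile, so deploy sits after publish and before compile.
No other stage is forced both after publish and before compile.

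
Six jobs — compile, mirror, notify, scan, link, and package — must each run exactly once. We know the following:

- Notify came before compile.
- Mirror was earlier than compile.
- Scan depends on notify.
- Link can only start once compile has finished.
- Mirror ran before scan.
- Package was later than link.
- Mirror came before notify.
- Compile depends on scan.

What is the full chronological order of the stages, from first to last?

The constraints fix every adjacent pair, so only one ordering works:
mirror → notify → scan → compile → link → package.

mirror, notify, scan, compile, link, package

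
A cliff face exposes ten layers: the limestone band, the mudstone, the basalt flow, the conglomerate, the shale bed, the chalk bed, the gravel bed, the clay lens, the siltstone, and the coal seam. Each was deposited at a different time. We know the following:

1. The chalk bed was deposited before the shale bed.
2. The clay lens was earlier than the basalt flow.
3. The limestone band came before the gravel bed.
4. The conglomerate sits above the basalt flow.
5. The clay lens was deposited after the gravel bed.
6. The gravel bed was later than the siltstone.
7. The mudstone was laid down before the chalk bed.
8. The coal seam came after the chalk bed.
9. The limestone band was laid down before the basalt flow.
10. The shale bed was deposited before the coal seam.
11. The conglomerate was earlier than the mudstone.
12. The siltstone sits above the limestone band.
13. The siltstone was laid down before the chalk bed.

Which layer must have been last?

Every other layer has a chain of constraints placing it before the coal seam, so the coal seam is last.

the coal seam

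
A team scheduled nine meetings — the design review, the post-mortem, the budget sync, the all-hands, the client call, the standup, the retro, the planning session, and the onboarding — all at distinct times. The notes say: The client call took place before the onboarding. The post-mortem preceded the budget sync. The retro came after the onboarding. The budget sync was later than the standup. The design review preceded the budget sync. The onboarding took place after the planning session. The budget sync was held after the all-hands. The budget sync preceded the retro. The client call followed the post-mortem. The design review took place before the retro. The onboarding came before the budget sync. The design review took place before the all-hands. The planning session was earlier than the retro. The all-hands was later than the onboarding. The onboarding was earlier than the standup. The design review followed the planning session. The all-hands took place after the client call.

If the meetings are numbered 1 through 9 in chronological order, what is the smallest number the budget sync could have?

8

The all-hands, the client call, the design review, the onboarding, the planning session, the post-mortem, and the standup must all come before the budget sync — 7 forced predecessors.
Nothing else is forced ahead of the budget sync, so its earliest slot is position 7 + 1 = 8.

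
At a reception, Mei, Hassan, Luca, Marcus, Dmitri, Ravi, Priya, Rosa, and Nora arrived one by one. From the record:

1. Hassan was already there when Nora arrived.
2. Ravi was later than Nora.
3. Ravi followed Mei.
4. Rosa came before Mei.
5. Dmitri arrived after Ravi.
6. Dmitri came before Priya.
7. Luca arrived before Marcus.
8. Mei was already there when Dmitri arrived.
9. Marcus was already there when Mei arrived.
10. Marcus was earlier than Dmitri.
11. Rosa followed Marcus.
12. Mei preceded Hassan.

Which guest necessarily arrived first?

Luca

Luca has a chain of constraints placing them before every other guest, so Luca must be first.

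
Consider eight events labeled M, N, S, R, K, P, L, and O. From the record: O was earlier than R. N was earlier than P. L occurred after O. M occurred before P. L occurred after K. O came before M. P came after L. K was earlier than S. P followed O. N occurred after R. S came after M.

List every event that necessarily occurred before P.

Directly stated before P: L, M, N, and O.
K reaches P via K → L → P.
R reaches P via R → N → P.

K, L, M, N, O, R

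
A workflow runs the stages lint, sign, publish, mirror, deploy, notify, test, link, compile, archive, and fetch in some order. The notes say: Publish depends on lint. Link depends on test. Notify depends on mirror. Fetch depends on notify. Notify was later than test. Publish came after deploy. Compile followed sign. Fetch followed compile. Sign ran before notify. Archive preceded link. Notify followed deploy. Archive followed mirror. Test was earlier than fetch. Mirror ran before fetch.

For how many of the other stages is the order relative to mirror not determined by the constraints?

6

Forced after mirror: archive, fetch, link, and notify.
That leaves compile, deploy, lint, publish, sign, and test with no forced order relative to mirror — 6.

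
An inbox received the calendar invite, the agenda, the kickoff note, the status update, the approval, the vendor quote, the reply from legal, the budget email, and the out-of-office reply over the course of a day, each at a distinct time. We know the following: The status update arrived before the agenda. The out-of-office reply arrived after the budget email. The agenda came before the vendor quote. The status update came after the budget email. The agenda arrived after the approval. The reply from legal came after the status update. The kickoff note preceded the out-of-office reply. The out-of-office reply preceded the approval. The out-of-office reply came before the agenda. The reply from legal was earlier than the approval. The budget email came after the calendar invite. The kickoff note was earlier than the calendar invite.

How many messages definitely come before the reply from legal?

4

Directly stated before the reply from legal: the status update.
The budget email reaches the reply from legal via the budget email → the status update → the reply from legal.
The calendar invite reaches the reply from legal via the calendar invite → the budget email → the status update → the reply from legal.
The kickoff note reaches the reply from legal via the kickoff note → the calendar invite → the budget email → the status update → the reply from legal.
That's the budget email, the calendar invite, the kickoff note, and the status update — 4 in all.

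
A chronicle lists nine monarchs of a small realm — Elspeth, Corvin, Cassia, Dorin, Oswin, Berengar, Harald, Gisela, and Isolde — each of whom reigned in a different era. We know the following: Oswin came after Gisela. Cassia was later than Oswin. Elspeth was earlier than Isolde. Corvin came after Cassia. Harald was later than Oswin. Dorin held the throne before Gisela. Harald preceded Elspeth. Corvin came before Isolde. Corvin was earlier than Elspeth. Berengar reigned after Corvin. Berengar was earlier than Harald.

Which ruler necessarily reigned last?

Isolde

Every other ruler has a chain of constraints placing them before Isolde, so Isolde is last.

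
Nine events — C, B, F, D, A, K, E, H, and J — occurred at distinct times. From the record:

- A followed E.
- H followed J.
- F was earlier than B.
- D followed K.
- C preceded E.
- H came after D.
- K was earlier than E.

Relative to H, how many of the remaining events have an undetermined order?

Forced before H: D, J, and K.
That leaves A, B, C, E, and F with no forced order relative to H — 5.

5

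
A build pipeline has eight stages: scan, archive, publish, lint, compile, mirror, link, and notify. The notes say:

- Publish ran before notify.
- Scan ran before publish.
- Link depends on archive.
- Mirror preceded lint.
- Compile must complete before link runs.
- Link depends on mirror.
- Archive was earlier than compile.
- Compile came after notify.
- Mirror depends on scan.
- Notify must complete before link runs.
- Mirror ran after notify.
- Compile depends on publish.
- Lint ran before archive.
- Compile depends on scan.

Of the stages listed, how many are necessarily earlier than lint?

Directly stated before lint: mirror.
Notify reaches lint via notify → mirror → lint.
Publish reaches lint via publish → notify → mirror → lint.
Scan reaches lint via scan → mirror → lint.
That's mirror, notify, publish, and scan — 4 in all.

4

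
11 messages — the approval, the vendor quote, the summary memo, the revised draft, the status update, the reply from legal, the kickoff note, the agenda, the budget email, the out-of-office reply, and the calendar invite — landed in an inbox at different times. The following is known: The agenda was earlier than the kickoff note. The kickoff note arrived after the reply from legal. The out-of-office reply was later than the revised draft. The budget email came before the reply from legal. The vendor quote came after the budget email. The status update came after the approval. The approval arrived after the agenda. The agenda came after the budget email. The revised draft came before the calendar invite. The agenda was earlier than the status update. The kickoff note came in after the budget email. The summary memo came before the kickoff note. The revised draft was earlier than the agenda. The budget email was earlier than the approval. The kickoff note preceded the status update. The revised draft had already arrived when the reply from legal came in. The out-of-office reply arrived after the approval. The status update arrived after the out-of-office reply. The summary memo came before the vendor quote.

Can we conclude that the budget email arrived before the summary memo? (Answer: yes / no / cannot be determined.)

No chain of stated constraints runs from the budget email to the summary memo, and none runs from the summary memo to the budget email either.
So the relative order of the budget email and the summary memo is not fixed by the given facts.

cannot be determined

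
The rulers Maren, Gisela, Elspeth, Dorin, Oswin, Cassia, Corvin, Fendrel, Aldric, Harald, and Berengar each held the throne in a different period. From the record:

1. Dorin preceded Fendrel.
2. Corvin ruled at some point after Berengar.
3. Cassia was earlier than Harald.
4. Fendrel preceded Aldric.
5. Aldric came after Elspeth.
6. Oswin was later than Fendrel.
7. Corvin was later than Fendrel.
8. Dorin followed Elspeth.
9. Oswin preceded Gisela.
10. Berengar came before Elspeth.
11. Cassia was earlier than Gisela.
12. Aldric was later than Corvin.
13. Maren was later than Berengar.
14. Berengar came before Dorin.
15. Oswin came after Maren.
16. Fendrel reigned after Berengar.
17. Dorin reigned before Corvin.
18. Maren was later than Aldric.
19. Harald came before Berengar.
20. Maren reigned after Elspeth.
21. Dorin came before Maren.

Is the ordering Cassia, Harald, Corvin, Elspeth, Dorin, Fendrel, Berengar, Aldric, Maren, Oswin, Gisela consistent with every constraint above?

no

The constraints require Dorin before Corvin, but in the proposed sequence Corvin appears ahead of Dorin. That one violation is enough.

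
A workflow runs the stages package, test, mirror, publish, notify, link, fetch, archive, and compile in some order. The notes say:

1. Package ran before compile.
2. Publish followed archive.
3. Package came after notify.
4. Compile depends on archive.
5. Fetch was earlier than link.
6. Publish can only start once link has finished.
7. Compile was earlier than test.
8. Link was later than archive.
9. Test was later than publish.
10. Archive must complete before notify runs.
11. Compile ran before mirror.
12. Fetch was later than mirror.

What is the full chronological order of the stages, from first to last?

The constraints fix every adjacent pair, so only one ordering works:
archive → notify → package → compile → mirror → fetch → link → publish → test.

archive, notify, package, compile, mirror, fetch, link, publish, test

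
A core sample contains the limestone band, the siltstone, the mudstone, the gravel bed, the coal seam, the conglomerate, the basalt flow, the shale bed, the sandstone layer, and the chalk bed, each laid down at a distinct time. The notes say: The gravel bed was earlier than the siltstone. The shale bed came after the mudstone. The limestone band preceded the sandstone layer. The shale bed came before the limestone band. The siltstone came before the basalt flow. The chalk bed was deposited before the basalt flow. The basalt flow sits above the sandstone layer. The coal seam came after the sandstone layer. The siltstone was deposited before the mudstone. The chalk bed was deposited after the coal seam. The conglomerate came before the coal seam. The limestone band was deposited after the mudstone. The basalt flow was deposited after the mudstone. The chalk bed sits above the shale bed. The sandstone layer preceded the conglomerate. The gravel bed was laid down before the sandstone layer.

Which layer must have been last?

the basalt flow

Every other layer has a chain of constraints placing it before the basalt flow, so the basalt flow is last.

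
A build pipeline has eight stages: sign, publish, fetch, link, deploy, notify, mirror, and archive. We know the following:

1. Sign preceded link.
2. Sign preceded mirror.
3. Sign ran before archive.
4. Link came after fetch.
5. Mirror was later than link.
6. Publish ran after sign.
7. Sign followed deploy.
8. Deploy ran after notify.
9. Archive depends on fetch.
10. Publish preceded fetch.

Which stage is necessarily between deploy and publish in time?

Tracing the constraints gives deploy → sign → publish, so sign sits after deploy and before publish.
No other stage is forced both after deploy and before publish.

sign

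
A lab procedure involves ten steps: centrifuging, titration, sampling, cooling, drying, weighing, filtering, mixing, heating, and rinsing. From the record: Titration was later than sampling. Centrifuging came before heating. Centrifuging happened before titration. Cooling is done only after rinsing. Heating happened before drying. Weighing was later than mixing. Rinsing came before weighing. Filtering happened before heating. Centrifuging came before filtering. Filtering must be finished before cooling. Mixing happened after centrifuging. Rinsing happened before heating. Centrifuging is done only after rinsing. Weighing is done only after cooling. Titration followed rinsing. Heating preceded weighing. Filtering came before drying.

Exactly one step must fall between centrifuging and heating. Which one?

Tracing the constraints gives centrifuging → filtering → heating, so filtering sits after centrifuging and before heating.
No other step is forced both after centrifuging and before heating.

filtering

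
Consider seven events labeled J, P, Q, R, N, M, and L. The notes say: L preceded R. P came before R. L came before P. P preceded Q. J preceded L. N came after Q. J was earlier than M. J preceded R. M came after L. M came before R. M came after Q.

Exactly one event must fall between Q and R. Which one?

M

Tracing the constraints gives Q → M → R, so M sits after Q and before R.
No other event is forced both after Q and before R.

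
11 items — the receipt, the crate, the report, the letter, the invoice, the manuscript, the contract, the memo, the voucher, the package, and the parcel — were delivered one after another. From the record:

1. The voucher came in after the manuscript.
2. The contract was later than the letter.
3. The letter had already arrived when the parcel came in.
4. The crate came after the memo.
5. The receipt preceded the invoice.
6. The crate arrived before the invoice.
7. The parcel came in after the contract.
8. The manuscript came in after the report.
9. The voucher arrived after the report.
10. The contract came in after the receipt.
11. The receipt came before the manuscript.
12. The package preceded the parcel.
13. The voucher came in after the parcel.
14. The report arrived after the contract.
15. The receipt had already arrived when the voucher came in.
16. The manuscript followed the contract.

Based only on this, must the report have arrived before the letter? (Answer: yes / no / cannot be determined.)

Tracing the constraints gives the letter → the contract → the report, so the letter must come before the report.
That means the report cannot be before the letter.

no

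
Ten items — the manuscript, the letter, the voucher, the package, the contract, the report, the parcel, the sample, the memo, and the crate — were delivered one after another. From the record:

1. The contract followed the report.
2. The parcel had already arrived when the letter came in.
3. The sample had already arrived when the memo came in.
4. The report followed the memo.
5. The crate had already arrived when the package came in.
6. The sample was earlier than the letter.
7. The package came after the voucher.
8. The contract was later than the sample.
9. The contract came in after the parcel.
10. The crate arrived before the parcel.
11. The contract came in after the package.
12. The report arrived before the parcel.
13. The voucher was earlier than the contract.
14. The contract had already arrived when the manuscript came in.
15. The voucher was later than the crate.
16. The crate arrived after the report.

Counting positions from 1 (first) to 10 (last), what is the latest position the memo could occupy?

The memo must come before the contract, the crate, the letter, the manuscript, the package, the parcel, the report, and the voucher — 8 items forced after it.
Everything else can be placed before the memo in some valid order, so the memo can sit as late as position 10 − 8 = 2.

2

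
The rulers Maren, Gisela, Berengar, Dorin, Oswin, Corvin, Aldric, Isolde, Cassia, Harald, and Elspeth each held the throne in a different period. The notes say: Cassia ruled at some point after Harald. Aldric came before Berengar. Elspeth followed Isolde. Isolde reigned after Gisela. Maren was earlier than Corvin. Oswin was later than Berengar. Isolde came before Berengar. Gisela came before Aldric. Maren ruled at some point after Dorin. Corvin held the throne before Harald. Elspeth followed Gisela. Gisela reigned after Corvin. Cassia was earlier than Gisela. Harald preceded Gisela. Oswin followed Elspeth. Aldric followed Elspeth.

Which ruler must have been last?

Oswin

Every other ruler has a chain of constraints placing them before Oswin, so Oswin is last.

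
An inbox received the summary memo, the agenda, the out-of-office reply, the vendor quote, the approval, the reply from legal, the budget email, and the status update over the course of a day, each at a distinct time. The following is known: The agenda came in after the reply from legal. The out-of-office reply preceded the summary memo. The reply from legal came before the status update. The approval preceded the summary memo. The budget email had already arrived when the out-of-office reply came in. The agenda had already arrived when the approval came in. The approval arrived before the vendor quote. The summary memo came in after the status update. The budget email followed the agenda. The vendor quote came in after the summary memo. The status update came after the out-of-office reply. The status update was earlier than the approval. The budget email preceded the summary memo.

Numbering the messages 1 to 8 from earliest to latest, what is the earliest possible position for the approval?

6

The agenda, the budget email, the out-of-office reply, the reply from legal, and the status update must all come before the approval — 5 forced predecessors.
Nothing else is forced ahead of the approval, so its earliest slot is position 5 + 1 = 6.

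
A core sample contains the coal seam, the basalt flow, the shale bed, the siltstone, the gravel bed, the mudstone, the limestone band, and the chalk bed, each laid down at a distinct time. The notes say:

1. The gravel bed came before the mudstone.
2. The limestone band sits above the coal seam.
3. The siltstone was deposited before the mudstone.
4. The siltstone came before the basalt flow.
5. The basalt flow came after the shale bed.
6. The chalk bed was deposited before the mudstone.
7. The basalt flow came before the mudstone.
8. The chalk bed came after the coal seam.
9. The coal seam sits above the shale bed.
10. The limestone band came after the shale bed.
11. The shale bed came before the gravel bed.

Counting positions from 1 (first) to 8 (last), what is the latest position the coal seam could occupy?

5

The coal seam must come before the chalk bed, the limestone band, and the mudstone — 3 layers forced after it.
Everything else can be placed before the coal seam in some valid order, so the coal seam can sit as late as position 8 − 3 = 5.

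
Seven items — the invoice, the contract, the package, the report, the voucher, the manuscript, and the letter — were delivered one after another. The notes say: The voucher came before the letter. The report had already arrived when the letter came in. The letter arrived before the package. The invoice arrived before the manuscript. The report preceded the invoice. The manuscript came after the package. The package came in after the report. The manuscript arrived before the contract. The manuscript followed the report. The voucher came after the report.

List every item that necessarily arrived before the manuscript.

Directly stated before the manuscript: the invoice, the package, and the report.
The letter reaches the manuscript via the letter → the package → the manuscript.
The voucher reaches the manuscript via the voucher → the letter → the package → the manuscript.

the invoice, the letter, the package, the report, the voucher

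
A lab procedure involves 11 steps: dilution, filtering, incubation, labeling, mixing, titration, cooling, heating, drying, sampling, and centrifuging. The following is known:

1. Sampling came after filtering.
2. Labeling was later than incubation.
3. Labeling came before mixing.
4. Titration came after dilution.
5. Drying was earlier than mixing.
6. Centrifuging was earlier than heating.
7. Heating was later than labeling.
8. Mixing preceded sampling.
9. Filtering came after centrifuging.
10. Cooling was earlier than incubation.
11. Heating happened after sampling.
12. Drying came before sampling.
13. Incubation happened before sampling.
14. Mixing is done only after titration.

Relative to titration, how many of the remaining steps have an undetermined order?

Forced before titration: dilution; forced after titration: heating, mixing, and sampling.
That leaves centrifuging, cooling, drying, filtering, incubation, and labeling with no forced order relative to titration — 6.

6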